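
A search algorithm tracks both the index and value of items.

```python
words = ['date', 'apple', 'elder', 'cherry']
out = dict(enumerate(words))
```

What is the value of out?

Step 1: enumerate pairs indices with words:
  0 -> 'date'
  1 -> 'apple'
  2 -> 'elder'
  3 -> 'cherry'
Therefore out = {0: 'date', 1: 'apple', 2: 'elder', 3: 'cherry'}.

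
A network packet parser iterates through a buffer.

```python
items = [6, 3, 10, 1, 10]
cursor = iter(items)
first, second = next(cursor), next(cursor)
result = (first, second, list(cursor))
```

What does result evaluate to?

Step 1: Create iterator over [6, 3, 10, 1, 10].
Step 2: first = 6, second = 3.
Step 3: Remaining elements: [10, 1, 10].
Therefore result = (6, 3, [10, 1, 10]).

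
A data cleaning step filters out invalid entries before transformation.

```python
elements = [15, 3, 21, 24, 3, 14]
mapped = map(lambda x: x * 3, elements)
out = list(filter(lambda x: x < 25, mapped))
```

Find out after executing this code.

Step 1: Map x * 3:
  15 -> 45
  3 -> 9
  21 -> 63
  24 -> 72
  3 -> 9
  14 -> 42
Step 2: Filter for < 25:
  45: removed
  9: kept
  63: removed
  72: removed
  9: kept
  42: removed
Therefore out = [9, 9].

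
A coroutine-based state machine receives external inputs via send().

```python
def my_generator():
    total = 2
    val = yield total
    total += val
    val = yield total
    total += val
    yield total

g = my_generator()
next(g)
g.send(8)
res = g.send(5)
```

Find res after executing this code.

Step 1: next() -> yield total=2.
Step 2: send(8) -> val=8, total = 2+8 = 10, yield 10.
Step 3: send(5) -> val=5, total = 10+5 = 15, yield 15.
Therefore res = 15.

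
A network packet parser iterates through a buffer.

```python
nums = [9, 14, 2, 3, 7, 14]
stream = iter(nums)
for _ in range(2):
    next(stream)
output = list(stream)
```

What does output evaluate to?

Step 1: Create iterator over [9, 14, 2, 3, 7, 14].
Step 2: Advance 2 positions (consuming [9, 14]).
Step 3: list() collects remaining elements: [2, 3, 7, 14].
Therefore output = [2, 3, 7, 14].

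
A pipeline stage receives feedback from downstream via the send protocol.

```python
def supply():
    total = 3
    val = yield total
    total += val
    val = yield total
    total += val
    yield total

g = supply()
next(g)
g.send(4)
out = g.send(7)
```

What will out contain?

Step 1: next() -> yield total=3.
Step 2: send(4) -> val=4, total = 3+4 = 7, yield 7.
Step 3: send(7) -> val=7, total = 7+7 = 14, yield 14.
Therefore out = 14.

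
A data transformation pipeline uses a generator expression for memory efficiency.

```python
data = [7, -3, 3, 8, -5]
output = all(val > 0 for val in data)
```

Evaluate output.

Step 1: Check val > 0 for each element in [7, -3, 3, 8, -5]:
  7 > 0: True
  -3 > 0: False
  3 > 0: True
  8 > 0: True
  -5 > 0: False
Step 2: all() returns False.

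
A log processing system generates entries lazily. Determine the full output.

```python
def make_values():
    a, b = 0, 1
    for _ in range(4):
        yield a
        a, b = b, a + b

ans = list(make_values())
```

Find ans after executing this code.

Step 1: Fibonacci-like sequence starting with a=0, b=1:
  Iteration 1: yield a=0, then a,b = 1,1
  Iteration 2: yield a=1, then a,b = 1,2
  Iteration 3: yield a=1, then a,b = 2,3
  Iteration 4: yield a=2, then a,b = 3,5
Therefore ans = [0, 1, 1, 2].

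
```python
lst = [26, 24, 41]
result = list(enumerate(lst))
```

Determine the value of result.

Step 1: enumerate pairs each element with its index:
  (0, 26)
  (1, 24)
  (2, 41)
Therefore result = [(0, 26), (1, 24), (2, 41)].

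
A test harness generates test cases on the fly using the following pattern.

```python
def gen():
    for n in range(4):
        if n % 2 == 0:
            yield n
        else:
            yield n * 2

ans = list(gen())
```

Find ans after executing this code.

Step 1: For each n in range(4), yield n if even, else n*2:
  n=0 (even): yield 0
  n=1 (odd): yield 1*2 = 2
  n=2 (even): yield 2
  n=3 (odd): yield 3*2 = 6
Therefore ans = [0, 2, 2, 6].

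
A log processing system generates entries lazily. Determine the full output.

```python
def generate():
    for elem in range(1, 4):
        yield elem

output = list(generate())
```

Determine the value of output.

Step 1: The generator yields each value from range(1, 4).
Step 2: list() consumes all yields: [1, 2, 3].
Therefore output = [1, 2, 3].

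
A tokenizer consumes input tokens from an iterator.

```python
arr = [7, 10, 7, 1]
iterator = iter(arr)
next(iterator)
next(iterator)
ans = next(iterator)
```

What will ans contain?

Step 1: Create iterator over [7, 10, 7, 1].
Step 2: next() consumes 7.
Step 3: next() consumes 10.
Step 4: next() returns 7.
Therefore ans = 7.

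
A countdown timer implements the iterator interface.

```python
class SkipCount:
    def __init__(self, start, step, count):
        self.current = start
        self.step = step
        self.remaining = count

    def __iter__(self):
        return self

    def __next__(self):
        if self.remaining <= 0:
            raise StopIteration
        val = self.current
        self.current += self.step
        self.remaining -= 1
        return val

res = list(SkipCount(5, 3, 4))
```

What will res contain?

Step 1: SkipCount starts at 5, increments by 3, for 4 steps:
  Yield 5, then current += 3
  Yield 8, then current += 3
  Yield 11, then current += 3
  Yield 14, then current += 3
Therefore res = [5, 8, 11, 14].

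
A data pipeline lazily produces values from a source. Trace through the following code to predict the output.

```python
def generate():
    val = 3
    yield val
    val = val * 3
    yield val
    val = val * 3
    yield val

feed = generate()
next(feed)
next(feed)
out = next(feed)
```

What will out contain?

Step 1: Trace through generator execution:
  Yield 1: val starts at 3, yield 3
  Yield 2: val = 3 * 3 = 9, yield 9
  Yield 3: val = 9 * 3 = 27, yield 27
Step 2: First next() gets 3, second next() gets the second value, third next() yields 27.
Therefore out = 27.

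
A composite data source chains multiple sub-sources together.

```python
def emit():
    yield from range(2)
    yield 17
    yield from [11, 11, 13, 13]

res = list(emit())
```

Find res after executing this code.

Step 1: Trace yields in order:
  yield 0
  yield 1
  yield 17
  yield 11
  yield 11
  yield 13
  yield 13
Therefore res = [0, 1, 17, 11, 11, 13, 13].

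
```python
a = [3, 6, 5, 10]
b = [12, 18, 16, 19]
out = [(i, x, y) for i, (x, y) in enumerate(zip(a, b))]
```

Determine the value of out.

Step 1: enumerate(zip(a, b)) gives index with paired elements:
  i=0: (3, 12)
  i=1: (6, 18)
  i=2: (5, 16)
  i=3: (10, 19)
Therefore out = [(0, 3, 12), (1, 6, 18), (2, 5, 16), (3, 10, 19)].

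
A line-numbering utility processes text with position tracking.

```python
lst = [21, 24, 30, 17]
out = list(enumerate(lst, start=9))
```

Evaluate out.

Step 1: enumerate with start=9:
  (9, 21)
  (10, 24)
  (11, 30)
  (12, 17)
Therefore out = [(9, 21), (10, 24), (11, 30), (12, 17)].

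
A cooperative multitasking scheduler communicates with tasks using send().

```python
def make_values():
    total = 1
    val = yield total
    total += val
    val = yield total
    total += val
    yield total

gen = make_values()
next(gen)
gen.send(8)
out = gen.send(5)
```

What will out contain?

Step 1: next() -> yield total=1.
Step 2: send(8) -> val=8, total = 1+8 = 9, yield 9.
Step 3: send(5) -> val=5, total = 9+5 = 14, yield 14.
Therefore out = 14.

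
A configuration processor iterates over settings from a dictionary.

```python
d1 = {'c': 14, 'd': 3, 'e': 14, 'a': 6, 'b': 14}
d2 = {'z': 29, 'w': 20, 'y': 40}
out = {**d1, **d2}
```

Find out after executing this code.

Step 1: Merge d1 and d2 (d2 values override on key conflicts).
Step 2: d1 has keys ['c', 'd', 'e', 'a', 'b'], d2 has keys ['z', 'w', 'y'].
Therefore out = {'c': 14, 'd': 3, 'e': 14, 'a': 6, 'b': 14, 'z': 29, 'w': 20, 'y': 40}.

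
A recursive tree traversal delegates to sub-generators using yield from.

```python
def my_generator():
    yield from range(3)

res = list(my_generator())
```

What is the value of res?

Step 1: yield from delegates to the iterable, yielding each element.
Step 2: Collected values: [0, 1, 2].
Therefore res = [0, 1, 2].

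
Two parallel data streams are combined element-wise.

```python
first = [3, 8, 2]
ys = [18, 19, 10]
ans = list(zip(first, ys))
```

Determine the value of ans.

Step 1: zip pairs elements at same index:
  Index 0: (3, 18)
  Index 1: (8, 19)
  Index 2: (2, 10)
Therefore ans = [(3, 18), (8, 19), (2, 10)].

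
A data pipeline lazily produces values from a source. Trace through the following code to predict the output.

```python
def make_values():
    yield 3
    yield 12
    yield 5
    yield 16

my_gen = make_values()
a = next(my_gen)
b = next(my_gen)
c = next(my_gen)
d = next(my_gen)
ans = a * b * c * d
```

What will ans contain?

Step 1: Create generator and consume all values:
  a = next(my_gen) = 3
  b = next(my_gen) = 12
  c = next(my_gen) = 5
  d = next(my_gen) = 16
Step 2: ans = 3 * 12 * 5 * 16 = 2880.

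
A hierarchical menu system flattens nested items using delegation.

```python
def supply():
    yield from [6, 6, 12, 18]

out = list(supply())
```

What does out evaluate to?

Step 1: yield from delegates to the iterable, yielding each element.
Step 2: Collected values: [6, 6, 12, 18].
Therefore out = [6, 6, 12, 18].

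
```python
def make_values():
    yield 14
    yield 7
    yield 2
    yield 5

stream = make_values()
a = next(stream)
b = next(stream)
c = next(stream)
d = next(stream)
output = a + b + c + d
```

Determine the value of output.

Step 1: Create generator and consume all values:
  a = next(stream) = 14
  b = next(stream) = 7
  c = next(stream) = 2
  d = next(stream) = 5
Step 2: output = 14 + 7 + 2 + 5 = 28.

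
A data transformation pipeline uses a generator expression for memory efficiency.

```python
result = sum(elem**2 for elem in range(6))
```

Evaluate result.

Step 1: Compute elem**2 for each elem in range(6):
  elem=0: 0**2 = 0
  elem=1: 1**2 = 1
  elem=2: 2**2 = 4
  elem=3: 3**2 = 9
  elem=4: 4**2 = 16
  elem=5: 5**2 = 25
Step 2: sum = 0 + 1 + 4 + 9 + 16 + 25 = 55.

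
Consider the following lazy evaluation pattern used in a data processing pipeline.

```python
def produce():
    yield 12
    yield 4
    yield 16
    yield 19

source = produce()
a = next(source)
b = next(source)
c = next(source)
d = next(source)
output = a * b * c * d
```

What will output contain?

Step 1: Create generator and consume all values:
  a = next(source) = 12
  b = next(source) = 4
  c = next(source) = 16
  d = next(source) = 19
Step 2: output = 12 * 4 * 16 * 19 = 14592.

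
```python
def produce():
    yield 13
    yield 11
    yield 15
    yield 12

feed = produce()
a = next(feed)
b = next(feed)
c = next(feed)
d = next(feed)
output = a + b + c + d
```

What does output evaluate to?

Step 1: Create generator and consume all values:
  a = next(feed) = 13
  b = next(feed) = 11
  c = next(feed) = 15
  d = next(feed) = 12
Step 2: output = 13 + 11 + 15 + 12 = 51.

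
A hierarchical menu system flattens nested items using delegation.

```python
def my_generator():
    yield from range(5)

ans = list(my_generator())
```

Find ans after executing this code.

Step 1: yield from delegates to the iterable, yielding each element.
Step 2: Collected values: [0, 1, 2, 3, 4].
Therefore ans = [0, 1, 2, 3, 4].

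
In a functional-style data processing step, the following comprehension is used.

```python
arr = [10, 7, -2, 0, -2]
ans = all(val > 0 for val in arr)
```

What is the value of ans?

Step 1: Check val > 0 for each element in [10, 7, -2, 0, -2]:
  10 > 0: True
  7 > 0: True
  -2 > 0: False
  0 > 0: False
  -2 > 0: False
Step 2: all() returns False.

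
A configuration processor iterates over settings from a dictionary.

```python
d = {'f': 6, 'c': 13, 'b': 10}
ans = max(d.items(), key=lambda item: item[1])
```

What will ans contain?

Step 1: Find item with maximum value:
  ('f', 6)
  ('c', 13)
  ('b', 10)
Step 2: Maximum value is 13 at key 'c'.
Therefore ans = ('c', 13).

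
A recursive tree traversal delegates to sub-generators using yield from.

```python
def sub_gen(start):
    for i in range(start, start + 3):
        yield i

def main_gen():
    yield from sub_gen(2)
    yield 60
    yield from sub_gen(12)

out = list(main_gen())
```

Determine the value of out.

Step 1: main_gen() delegates to sub_gen(2):
  yield 2
  yield 3
  yield 4
Step 2: yield 60
Step 3: Delegates to sub_gen(12):
  yield 12
  yield 13
  yield 14
Therefore out = [2, 3, 4, 60, 12, 13, 14].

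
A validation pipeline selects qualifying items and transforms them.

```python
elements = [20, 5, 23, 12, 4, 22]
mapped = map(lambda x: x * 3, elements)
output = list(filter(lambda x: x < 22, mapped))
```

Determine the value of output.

Step 1: Map x * 3:
  20 -> 60
  5 -> 15
  23 -> 69
  12 -> 36
  4 -> 12
  22 -> 66
Step 2: Filter for < 22:
  60: removed
  15: kept
  69: removed
  36: removed
  12: kept
  66: removed
Therefore output = [15, 12].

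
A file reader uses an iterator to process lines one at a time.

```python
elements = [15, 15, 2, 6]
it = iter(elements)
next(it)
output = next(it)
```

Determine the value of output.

Step 1: Create iterator over [15, 15, 2, 6].
Step 2: next() consumes 15.
Step 3: next() returns 15.
Therefore output = 15.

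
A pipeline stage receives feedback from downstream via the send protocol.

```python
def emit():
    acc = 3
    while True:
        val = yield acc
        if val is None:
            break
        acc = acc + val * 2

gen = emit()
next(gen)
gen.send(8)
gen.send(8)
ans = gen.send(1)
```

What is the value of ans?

Step 1: next() -> yield acc=3.
Step 2: send(8) -> val=8, acc = 3 + 8*2 = 19, yield 19.
Step 3: send(8) -> val=8, acc = 19 + 8*2 = 35, yield 35.
Step 4: send(1) -> val=1, acc = 35 + 1*2 = 37, yield 37.
Therefore ans = 37.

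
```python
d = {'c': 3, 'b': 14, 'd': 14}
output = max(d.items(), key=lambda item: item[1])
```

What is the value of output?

Step 1: Find item with maximum value:
  ('c', 3)
  ('b', 14)
  ('d', 14)
Step 2: Maximum value is 14 at key 'b'.
Therefore output = ('b', 14).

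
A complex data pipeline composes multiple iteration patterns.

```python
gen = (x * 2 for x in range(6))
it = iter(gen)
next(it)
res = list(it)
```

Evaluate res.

Step 1: Generator produces [0, 2, 4, 6, 8, 10].
Step 2: next(it) consumes first element (0).
Step 3: list(it) collects remaining: [2, 4, 6, 8, 10].
Therefore res = [2, 4, 6, 8, 10].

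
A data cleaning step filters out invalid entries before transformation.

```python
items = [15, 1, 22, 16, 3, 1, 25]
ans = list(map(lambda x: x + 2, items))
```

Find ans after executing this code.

Step 1: Apply lambda x: x + 2 to each element:
  15 -> 17
  1 -> 3
  22 -> 24
  16 -> 18
  3 -> 5
  1 -> 3
  25 -> 27
Therefore ans = [17, 3, 24, 18, 5, 3, 27].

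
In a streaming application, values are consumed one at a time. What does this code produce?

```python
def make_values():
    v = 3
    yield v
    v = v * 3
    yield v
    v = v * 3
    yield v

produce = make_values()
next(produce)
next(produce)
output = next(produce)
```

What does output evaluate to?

Step 1: Trace through generator execution:
  Yield 1: v starts at 3, yield 3
  Yield 2: v = 3 * 3 = 9, yield 9
  Yield 3: v = 9 * 3 = 27, yield 27
Step 2: First next() gets 3, second next() gets the second value, third next() yields 27.
Therefore output = 27.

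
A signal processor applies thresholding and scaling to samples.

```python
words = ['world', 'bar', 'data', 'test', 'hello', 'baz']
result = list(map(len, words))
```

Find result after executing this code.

Step 1: Map len() to each word:
  'world' -> 5
  'bar' -> 3
  'data' -> 4
  'test' -> 4
  'hello' -> 5
  'baz' -> 3
Therefore result = [5, 3, 4, 4, 5, 3].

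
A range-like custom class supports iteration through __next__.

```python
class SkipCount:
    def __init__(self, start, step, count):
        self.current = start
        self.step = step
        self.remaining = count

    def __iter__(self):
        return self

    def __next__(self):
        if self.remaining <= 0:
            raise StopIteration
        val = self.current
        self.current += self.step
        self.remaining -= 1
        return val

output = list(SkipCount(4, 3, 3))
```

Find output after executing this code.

Step 1: SkipCount starts at 4, increments by 3, for 3 steps:
  Yield 4, then current += 3
  Yield 7, then current += 3
  Yield 10, then current += 3
Therefore output = [4, 7, 10].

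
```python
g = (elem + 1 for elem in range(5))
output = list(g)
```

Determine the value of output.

Step 1: For each elem in range(5), compute elem+1:
  elem=0: 0+1 = 1
  elem=1: 1+1 = 2
  elem=2: 2+1 = 3
  elem=3: 3+1 = 4
  elem=4: 4+1 = 5
Therefore output = [1, 2, 3, 4, 5].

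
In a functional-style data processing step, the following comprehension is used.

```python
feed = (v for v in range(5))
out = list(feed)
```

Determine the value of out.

Step 1: Generator expression iterates range(5): [0, 1, 2, 3, 4].
Step 2: list() collects all values.
Therefore out = [0, 1, 2, 3, 4].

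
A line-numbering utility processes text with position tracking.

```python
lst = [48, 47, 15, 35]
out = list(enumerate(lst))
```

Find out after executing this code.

Step 1: enumerate pairs each element with its index:
  (0, 48)
  (1, 47)
  (2, 15)
  (3, 35)
Therefore out = [(0, 48), (1, 47), (2, 15), (3, 35)].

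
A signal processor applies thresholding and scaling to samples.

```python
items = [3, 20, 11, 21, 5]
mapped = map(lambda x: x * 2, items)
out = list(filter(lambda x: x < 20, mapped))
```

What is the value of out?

Step 1: Map x * 2:
  3 -> 6
  20 -> 40
  11 -> 22
  21 -> 42
  5 -> 10
Step 2: Filter for < 20:
  6: kept
  40: removed
  22: removed
  42: removed
  10: kept
Therefore out = [6, 10].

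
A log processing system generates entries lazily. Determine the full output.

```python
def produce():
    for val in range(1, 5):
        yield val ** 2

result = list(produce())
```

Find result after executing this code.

Step 1: For each val in range(1, 5), yield val**2:
  val=1: yield 1**2 = 1
  val=2: yield 2**2 = 4
  val=3: yield 3**2 = 9
  val=4: yield 4**2 = 16
Therefore result = [1, 4, 9, 16].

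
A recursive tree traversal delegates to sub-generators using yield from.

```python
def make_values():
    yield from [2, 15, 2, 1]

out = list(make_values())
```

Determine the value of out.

Step 1: yield from delegates to the iterable, yielding each element.
Step 2: Collected values: [2, 15, 2, 1].
Therefore out = [2, 15, 2, 1].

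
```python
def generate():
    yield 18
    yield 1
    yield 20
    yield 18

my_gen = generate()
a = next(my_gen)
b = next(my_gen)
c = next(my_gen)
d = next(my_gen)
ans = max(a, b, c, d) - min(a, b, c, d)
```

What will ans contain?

Step 1: Create generator and consume all values:
  a = next(my_gen) = 18
  b = next(my_gen) = 1
  c = next(my_gen) = 20
  d = next(my_gen) = 18
Step 2: max = 20, min = 1, ans = 20 - 1 = 19.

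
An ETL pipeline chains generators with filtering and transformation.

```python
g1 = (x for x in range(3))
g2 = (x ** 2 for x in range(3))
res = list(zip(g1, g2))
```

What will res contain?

Step 1: g1 produces [0, 1, 2].
Step 2: g2 produces [0, 1, 4].
Step 3: zip pairs them: [(0, 0), (1, 1), (2, 4)].
Therefore res = [(0, 0), (1, 1), (2, 4)].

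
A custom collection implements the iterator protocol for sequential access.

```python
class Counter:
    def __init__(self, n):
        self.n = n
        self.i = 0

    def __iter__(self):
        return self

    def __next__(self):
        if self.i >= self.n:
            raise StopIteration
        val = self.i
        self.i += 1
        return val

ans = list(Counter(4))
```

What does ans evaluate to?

Step 1: Counter(4) creates an iterator counting 0 to 3.
Step 2: list() consumes all values: [0, 1, 2, 3].
Therefore ans = [0, 1, 2, 3].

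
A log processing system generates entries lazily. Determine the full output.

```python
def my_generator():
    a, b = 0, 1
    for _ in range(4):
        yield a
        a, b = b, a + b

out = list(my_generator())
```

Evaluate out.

Step 1: Fibonacci-like sequence starting with a=0, b=1:
  Iteration 1: yield a=0, then a,b = 1,1
  Iteration 2: yield a=1, then a,b = 1,2
  Iteration 3: yield a=1, then a,b = 2,3
  Iteration 4: yield a=2, then a,b = 3,5
Therefore out = [0, 1, 1, 2].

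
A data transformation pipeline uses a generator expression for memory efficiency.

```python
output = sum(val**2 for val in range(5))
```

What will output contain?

Step 1: Compute val**2 for each val in range(5):
  val=0: 0**2 = 0
  val=1: 1**2 = 1
  val=2: 2**2 = 4
  val=3: 3**2 = 9
  val=4: 4**2 = 16
Step 2: sum = 0 + 1 + 4 + 9 + 16 = 30.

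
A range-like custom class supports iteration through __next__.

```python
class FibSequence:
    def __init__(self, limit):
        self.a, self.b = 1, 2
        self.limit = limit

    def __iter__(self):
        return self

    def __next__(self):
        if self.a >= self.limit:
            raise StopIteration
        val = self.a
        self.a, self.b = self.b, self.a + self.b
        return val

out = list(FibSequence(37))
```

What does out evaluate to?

Step 1: Fibonacci-like sequence (a=1, b=2) until >= 37:
  Yield 1, then a,b = 2,3
  Yield 2, then a,b = 3,5
  Yield 3, then a,b = 5,8
  Yield 5, then a,b = 8,13
  Yield 8, then a,b = 13,21
  Yield 13, then a,b = 21,34
  Yield 21, then a,b = 34,55
  Yield 34, then a,b = 55,89
Step 2: 55 >= 37, stop.
Therefore out = [1, 2, 3, 5, 8, 13, 21, 34].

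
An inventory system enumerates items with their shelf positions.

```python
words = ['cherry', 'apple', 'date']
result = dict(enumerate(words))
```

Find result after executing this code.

Step 1: enumerate pairs indices with words:
  0 -> 'cherry'
  1 -> 'apple'
  2 -> 'date'
Therefore result = {0: 'cherry', 1: 'apple', 2: 'date'}.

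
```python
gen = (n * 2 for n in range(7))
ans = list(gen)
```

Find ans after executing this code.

Step 1: For each n in range(7), compute n*2:
  n=0: 0*2 = 0
  n=1: 1*2 = 2
  n=2: 2*2 = 4
  n=3: 3*2 = 6
  n=4: 4*2 = 8
  n=5: 5*2 = 10
  n=6: 6*2 = 12
Therefore ans = [0, 2, 4, 6, 8, 10, 12].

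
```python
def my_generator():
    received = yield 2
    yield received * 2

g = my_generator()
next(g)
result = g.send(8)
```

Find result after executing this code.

Step 1: next(g) advances to first yield, producing 2.
Step 2: send(8) resumes, received = 8.
Step 3: yield received * 2 = 8 * 2 = 16.
Therefore result = 16.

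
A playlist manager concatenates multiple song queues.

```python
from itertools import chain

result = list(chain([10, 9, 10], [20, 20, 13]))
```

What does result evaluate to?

Step 1: chain() concatenates iterables: [10, 9, 10] + [20, 20, 13].
Therefore result = [10, 9, 10, 20, 20, 13].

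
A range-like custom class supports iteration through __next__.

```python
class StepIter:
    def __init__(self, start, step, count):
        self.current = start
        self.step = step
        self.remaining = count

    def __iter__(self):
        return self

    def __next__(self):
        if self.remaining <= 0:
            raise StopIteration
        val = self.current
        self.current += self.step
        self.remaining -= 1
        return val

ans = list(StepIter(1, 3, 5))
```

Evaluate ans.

Step 1: StepIter starts at 1, increments by 3, for 5 steps:
  Yield 1, then current += 3
  Yield 4, then current += 3
  Yield 7, then current += 3
  Yield 10, then current += 3
  Yield 13, then current += 3
Therefore ans = [1, 4, 7, 10, 13].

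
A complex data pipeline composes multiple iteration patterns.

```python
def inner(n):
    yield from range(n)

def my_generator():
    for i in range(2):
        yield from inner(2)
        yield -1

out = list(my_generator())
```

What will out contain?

Step 1: For each i in range(2):
  i=0: yield from inner(2) -> [0, 1], then yield -1
  i=1: yield from inner(2) -> [0, 1], then yield -1
Therefore out = [0, 1, -1, 0, 1, -1].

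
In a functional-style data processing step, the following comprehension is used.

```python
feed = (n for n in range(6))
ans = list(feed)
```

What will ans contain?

Step 1: Generator expression iterates range(6): [0, 1, 2, 3, 4, 5].
Step 2: list() collects all values.
Therefore ans = [0, 1, 2, 3, 4, 5].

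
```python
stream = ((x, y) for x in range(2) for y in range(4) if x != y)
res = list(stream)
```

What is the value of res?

Step 1: Nested generator over range(2) x range(4) where x != y:
  (0, 0): excluded (x == y)
  (0, 1): included
  (0, 2): included
  (0, 3): included
  (1, 0): included
  (1, 1): excluded (x == y)
  (1, 2): included
  (1, 3): included
Therefore res = [(0, 1), (0, 2), (0, 3), (1, 0), (1, 2), (1, 3)].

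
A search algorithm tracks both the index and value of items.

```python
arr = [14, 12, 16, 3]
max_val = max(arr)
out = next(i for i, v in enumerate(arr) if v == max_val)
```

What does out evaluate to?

Step 1: max([14, 12, 16, 3]) = 16.
Step 2: Find first index where value == 16:
  Index 0: 14 != 16
  Index 1: 12 != 16
  Index 2: 16 == 16, found!
Therefore out = 2.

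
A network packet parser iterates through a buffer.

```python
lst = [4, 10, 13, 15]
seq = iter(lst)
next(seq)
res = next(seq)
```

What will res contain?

Step 1: Create iterator over [4, 10, 13, 15].
Step 2: next() consumes 4.
Step 3: next() returns 10.
Therefore res = 10.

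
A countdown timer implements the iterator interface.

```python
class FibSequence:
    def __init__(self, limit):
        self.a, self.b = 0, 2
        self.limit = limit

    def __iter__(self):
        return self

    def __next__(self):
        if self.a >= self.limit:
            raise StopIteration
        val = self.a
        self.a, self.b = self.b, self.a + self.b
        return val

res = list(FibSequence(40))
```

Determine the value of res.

Step 1: Fibonacci-like sequence (a=0, b=2) until >= 40:
  Yield 0, then a,b = 2,2
  Yield 2, then a,b = 2,4
  Yield 2, then a,b = 4,6
  Yield 4, then a,b = 6,10
  Yield 6, then a,b = 10,16
  Yield 10, then a,b = 16,26
  Yield 16, then a,b = 26,42
  Yield 26, then a,b = 42,68
Step 2: 42 >= 40, stop.
Therefore res = [0, 2, 2, 4, 6, 10, 16, 26].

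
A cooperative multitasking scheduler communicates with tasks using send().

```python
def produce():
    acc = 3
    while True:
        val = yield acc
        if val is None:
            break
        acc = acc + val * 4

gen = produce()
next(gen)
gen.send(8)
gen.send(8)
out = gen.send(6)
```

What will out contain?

Step 1: next() -> yield acc=3.
Step 2: send(8) -> val=8, acc = 3 + 8*4 = 35, yield 35.
Step 3: send(8) -> val=8, acc = 35 + 8*4 = 67, yield 67.
Step 4: send(6) -> val=6, acc = 67 + 6*4 = 91, yield 91.
Therefore out = 91.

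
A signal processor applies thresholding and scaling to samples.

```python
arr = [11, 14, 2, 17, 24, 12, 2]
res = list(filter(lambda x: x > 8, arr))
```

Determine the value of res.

Step 1: Filter elements > 8:
  11: kept
  14: kept
  2: removed
  17: kept
  24: kept
  12: kept
  2: removed
Therefore res = [11, 14, 17, 24, 12].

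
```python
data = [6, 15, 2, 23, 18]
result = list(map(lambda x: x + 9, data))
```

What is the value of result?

Step 1: Apply lambda x: x + 9 to each element:
  6 -> 15
  15 -> 24
  2 -> 11
  23 -> 32
  18 -> 27
Therefore result = [15, 24, 11, 32, 27].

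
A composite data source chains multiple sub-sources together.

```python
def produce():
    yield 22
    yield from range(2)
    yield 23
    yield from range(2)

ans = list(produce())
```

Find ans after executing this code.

Step 1: Trace yields in order:
  yield 22
  yield 0
  yield 1
  yield 23
  yield 0
  yield 1
Therefore ans = [22, 0, 1, 23, 0, 1].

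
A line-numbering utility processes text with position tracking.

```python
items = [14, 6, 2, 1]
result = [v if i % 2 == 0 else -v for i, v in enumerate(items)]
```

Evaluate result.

Step 1: For each (i, v), keep v if i is even, negate if odd:
  i=0 (even): keep 14
  i=1 (odd): negate to -6
  i=2 (even): keep 2
  i=3 (odd): negate to -1
Therefore result = [14, -6, 2, -1].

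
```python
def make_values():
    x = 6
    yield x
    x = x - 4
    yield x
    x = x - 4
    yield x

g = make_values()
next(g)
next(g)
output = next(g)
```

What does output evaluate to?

Step 1: Trace through generator execution:
  Yield 1: x starts at 6, yield 6
  Yield 2: x = 6 - 4 = 2, yield 2
  Yield 3: x = 2 - 4 = -2, yield -2
Step 2: First next() gets 6, second next() gets the second value, third next() yields -2.
Therefore output = -2.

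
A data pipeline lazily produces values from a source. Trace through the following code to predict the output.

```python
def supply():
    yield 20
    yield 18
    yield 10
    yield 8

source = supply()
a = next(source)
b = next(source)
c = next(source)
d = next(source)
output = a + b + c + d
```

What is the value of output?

Step 1: Create generator and consume all values:
  a = next(source) = 20
  b = next(source) = 18
  c = next(source) = 10
  d = next(source) = 8
Step 2: output = 20 + 18 + 10 + 8 = 56.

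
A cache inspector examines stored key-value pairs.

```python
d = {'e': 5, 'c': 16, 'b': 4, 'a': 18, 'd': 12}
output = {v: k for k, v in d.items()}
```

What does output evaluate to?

Step 1: Invert dict (swap keys and values):
  'e': 5 -> 5: 'e'
  'c': 16 -> 16: 'c'
  'b': 4 -> 4: 'b'
  'a': 18 -> 18: 'a'
  'd': 12 -> 12: 'd'
Therefore output = {5: 'e', 16: 'c', 4: 'b', 18: 'a', 12: 'd'}.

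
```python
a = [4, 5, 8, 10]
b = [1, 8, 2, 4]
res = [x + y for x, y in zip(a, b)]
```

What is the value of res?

Step 1: Add corresponding elements:
  4 + 1 = 5
  5 + 8 = 13
  8 + 2 = 10
  10 + 4 = 14
Therefore res = [5, 13, 10, 14].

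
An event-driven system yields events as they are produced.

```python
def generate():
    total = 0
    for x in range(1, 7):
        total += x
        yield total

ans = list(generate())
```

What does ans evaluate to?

Step 1: Generator accumulates running sum:
  x=1: total = 1, yield 1
  x=2: total = 3, yield 3
  x=3: total = 6, yield 6
  x=4: total = 10, yield 10
  x=5: total = 15, yield 15
  x=6: total = 21, yield 21
Therefore ans = [1, 3, 6, 10, 15, 21].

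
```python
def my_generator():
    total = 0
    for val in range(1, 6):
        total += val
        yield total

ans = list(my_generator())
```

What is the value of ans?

Step 1: Generator accumulates running sum:
  val=1: total = 1, yield 1
  val=2: total = 3, yield 3
  val=3: total = 6, yield 6
  val=4: total = 10, yield 10
  val=5: total = 15, yield 15
Therefore ans = [1, 3, 6, 10, 15].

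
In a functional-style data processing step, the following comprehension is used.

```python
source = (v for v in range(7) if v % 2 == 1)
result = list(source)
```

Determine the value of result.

Step 1: Filter range(7) keeping only odd values:
  v=0: even, excluded
  v=1: odd, included
  v=2: even, excluded
  v=3: odd, included
  v=4: even, excluded
  v=5: odd, included
  v=6: even, excluded
Therefore result = [1, 3, 5].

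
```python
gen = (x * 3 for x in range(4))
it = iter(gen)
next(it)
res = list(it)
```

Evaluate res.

Step 1: Generator produces [0, 3, 6, 9].
Step 2: next(it) consumes first element (0).
Step 3: list(it) collects remaining: [3, 6, 9].
Therefore res = [3, 6, 9].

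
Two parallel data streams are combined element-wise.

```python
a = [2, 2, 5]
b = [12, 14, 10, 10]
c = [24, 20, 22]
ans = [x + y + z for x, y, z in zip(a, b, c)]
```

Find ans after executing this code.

Step 1: zip three lists (truncates to shortest, len=3):
  2 + 12 + 24 = 38
  2 + 14 + 20 = 36
  5 + 10 + 22 = 37
Therefore ans = [38, 36, 37].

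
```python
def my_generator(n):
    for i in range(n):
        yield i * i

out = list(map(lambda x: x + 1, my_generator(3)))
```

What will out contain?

Step 1: my_generator(3) yields squares: [0, 1, 4].
Step 2: map adds 1 to each: [1, 2, 5].
Therefore out = [1, 2, 5].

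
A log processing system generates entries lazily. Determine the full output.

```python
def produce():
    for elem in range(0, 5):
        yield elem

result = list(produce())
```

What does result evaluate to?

Step 1: The generator yields each value from range(0, 5).
Step 2: list() consumes all yields: [0, 1, 2, 3, 4].
Therefore result = [0, 1, 2, 3, 4].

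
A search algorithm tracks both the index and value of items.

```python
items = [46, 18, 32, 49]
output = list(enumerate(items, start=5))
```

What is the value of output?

Step 1: enumerate with start=5:
  (5, 46)
  (6, 18)
  (7, 32)
  (8, 49)
Therefore output = [(5, 46), (6, 18), (7, 32), (8, 49)].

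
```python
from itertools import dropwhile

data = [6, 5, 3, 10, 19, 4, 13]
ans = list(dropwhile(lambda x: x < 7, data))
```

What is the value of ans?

Step 1: dropwhile drops elements while < 7:
  6 < 7: dropped
  5 < 7: dropped
  3 < 7: dropped
  10: kept (dropping stopped)
Step 2: Remaining elements kept regardless of condition.
Therefore ans = [10, 19, 4, 13].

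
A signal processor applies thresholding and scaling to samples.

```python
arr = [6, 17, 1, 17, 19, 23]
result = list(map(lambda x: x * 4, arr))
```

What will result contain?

Step 1: Apply lambda x: x * 4 to each element:
  6 -> 24
  17 -> 68
  1 -> 4
  17 -> 68
  19 -> 76
  23 -> 92
Therefore result = [24, 68, 4, 68, 76, 92].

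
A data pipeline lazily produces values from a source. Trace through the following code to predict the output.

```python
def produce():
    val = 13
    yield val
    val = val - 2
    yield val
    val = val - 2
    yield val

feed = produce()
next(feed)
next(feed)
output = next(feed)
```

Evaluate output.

Step 1: Trace through generator execution:
  Yield 1: val starts at 13, yield 13
  Yield 2: val = 13 - 2 = 11, yield 11
  Yield 3: val = 11 - 2 = 9, yield 9
Step 2: First next() gets 13, second next() gets the second value, third next() yields 9.
Therefore output = 9.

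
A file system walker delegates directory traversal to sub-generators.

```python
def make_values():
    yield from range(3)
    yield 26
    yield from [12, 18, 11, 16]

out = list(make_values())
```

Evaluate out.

Step 1: Trace yields in order:
  yield 0
  yield 1
  yield 2
  yield 26
  yield 12
  yield 18
  yield 11
  yield 16
Therefore out = [0, 1, 2, 26, 12, 18, 11, 16].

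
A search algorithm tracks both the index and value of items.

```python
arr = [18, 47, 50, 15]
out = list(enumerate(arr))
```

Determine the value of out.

Step 1: enumerate pairs each element with its index:
  (0, 18)
  (1, 47)
  (2, 50)
  (3, 15)
Therefore out = [(0, 18), (1, 47), (2, 50), (3, 15)].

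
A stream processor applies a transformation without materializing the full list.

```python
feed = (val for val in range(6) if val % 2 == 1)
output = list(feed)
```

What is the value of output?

Step 1: Filter range(6) keeping only odd values:
  val=0: even, excluded
  val=1: odd, included
  val=2: even, excluded
  val=3: odd, included
  val=4: even, excluded
  val=5: odd, included
Therefore output = [1, 3, 5].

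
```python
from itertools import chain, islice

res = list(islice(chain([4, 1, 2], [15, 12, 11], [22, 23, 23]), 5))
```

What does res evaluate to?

Step 1: chain([4, 1, 2], [15, 12, 11], [22, 23, 23]) = [4, 1, 2, 15, 12, 11, 22, 23, 23].
Step 2: islice takes first 5 elements: [4, 1, 2, 15, 12].
Therefore res = [4, 1, 2, 15, 12].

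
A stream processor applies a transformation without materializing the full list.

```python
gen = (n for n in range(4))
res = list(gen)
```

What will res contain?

Step 1: Generator expression iterates range(4): [0, 1, 2, 3].
Step 2: list() collects all values.
Therefore res = [0, 1, 2, 3].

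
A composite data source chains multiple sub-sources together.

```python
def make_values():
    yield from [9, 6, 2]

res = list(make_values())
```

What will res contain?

Step 1: yield from delegates to the iterable, yielding each element.
Step 2: Collected values: [9, 6, 2].
Therefore res = [9, 6, 2].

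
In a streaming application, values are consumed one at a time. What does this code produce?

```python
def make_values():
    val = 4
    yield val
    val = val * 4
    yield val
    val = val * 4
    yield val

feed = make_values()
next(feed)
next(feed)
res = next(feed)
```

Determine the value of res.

Step 1: Trace through generator execution:
  Yield 1: val starts at 4, yield 4
  Yield 2: val = 4 * 4 = 16, yield 16
  Yield 3: val = 16 * 4 = 64, yield 64
Step 2: First next() gets 4, second next() gets the second value, third next() yields 64.
Therefore res = 64.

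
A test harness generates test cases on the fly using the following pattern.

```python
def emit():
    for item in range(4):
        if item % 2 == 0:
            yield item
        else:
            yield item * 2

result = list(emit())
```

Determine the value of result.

Step 1: For each item in range(4), yield item if even, else item*2:
  item=0 (even): yield 0
  item=1 (odd): yield 1*2 = 2
  item=2 (even): yield 2
  item=3 (odd): yield 3*2 = 6
Therefore result = [0, 2, 2, 6].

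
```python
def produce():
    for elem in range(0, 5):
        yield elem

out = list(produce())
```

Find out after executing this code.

Step 1: The generator yields each value from range(0, 5).
Step 2: list() consumes all yields: [0, 1, 2, 3, 4].
Therefore out = [0, 1, 2, 3, 4].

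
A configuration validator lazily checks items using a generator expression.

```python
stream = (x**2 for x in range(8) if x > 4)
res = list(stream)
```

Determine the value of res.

Step 1: For range(8), keep x > 4, then square:
  x=0: 0 <= 4, excluded
  x=1: 1 <= 4, excluded
  x=2: 2 <= 4, excluded
  x=3: 3 <= 4, excluded
  x=4: 4 <= 4, excluded
  x=5: 5 > 4, yield 5**2 = 25
  x=6: 6 > 4, yield 6**2 = 36
  x=7: 7 > 4, yield 7**2 = 49
Therefore res = [25, 36, 49].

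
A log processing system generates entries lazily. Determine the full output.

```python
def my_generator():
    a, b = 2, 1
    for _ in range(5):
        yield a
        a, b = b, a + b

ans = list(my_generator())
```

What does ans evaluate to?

Step 1: Fibonacci-like sequence starting with a=2, b=1:
  Iteration 1: yield a=2, then a,b = 1,3
  Iteration 2: yield a=1, then a,b = 3,4
  Iteration 3: yield a=3, then a,b = 4,7
  Iteration 4: yield a=4, then a,b = 7,11
  Iteration 5: yield a=7, then a,b = 11,18
Therefore ans = [2, 1, 3, 4, 7].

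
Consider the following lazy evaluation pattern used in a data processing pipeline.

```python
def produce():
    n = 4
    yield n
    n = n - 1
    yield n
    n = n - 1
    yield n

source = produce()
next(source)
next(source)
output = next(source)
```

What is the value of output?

Step 1: Trace through generator execution:
  Yield 1: n starts at 4, yield 4
  Yield 2: n = 4 - 1 = 3, yield 3
  Yield 3: n = 3 - 1 = 2, yield 2
Step 2: First next() gets 4, second next() gets the second value, third next() yields 2.
Therefore output = 2.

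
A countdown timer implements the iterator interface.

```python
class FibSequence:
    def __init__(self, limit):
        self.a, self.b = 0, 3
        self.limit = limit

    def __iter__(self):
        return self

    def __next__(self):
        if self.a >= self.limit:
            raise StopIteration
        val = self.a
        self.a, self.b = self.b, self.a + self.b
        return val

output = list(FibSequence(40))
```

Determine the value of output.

Step 1: Fibonacci-like sequence (a=0, b=3) until >= 40:
  Yield 0, then a,b = 3,3
  Yield 3, then a,b = 3,6
  Yield 3, then a,b = 6,9
  Yield 6, then a,b = 9,15
  Yield 9, then a,b = 15,24
  Yield 15, then a,b = 24,39
  Yield 24, then a,b = 39,63
  Yield 39, then a,b = 63,102
Step 2: 63 >= 40, stop.
Therefore output = [0, 3, 3, 6, 9, 15, 24, 39].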